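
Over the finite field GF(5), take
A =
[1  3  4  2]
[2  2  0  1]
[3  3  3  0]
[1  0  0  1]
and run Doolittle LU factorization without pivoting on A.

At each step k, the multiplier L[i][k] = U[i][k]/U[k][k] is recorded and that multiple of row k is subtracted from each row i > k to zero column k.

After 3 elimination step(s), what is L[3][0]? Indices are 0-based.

L[3][0] = 1

k=0: U[0][0]=1
  eliminate (1,0): mult=2, new row 1: (0, 1, 2, 2); set L[1][0]=2
  eliminate (2,0): mult=3, new row 2: (0, 4, 1, 4); set L[2][0]=3
  eliminate (3,0): mult=1, new row 3: (0, 2, 1, 4); set L[3][0]=1
k=1: U[1][1]=1
  eliminate (2,1): mult=4, new row 2: (0, 0, 3, 1); set L[2][1]=4
  eliminate (3,1): mult=2, new row 3: (0, 0, 2, 0); set L[3][1]=2
k=2: U[2][2]=3
  eliminate (3,2): mult=4, new row 3: (0, 0, 0, 1); set L[3][2]=4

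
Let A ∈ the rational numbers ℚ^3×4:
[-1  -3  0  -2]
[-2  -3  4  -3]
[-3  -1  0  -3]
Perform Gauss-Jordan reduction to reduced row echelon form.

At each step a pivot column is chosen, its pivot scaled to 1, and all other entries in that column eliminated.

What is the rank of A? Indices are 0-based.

rank = 3

step 1: normalize row 0 (÷-1) = (1, 3, 0, 2)
  row 1: subtract -2×row0 = (0, 3, 4, 1)
  row 2: subtract -3×row0 = (0, 8, 0, 3)
step 2: normalize row 1 (÷3) = (0, 1, 4/3, 1/3)
  row 0: subtract 3×row1 = (1, 0, -4, 1)
  row 2: subtract 8×row1 = (0, 0, -32/3, 1/3)
step 3: normalize row 2 (÷-32/3) = (0, 0, 1, -1/32)
  row 0: subtract -4×row2 = (1, 0, 0, 7/8)
  row 1: subtract 4/3×row2 = (0, 1, 0, 3/8)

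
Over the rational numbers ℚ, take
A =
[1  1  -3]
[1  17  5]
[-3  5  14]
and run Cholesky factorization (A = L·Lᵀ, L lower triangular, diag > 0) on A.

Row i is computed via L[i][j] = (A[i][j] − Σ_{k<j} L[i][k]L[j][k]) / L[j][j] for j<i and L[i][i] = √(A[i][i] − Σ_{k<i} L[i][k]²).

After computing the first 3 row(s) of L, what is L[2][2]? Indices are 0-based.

L[2][2] = 1

Step 1: L[0][0] = √(1) = 1.
  L[1][0] = (1) / L[0][0] = 1.
Step 2: L[1][1] = √(16) = 4.
  L[2][0] = (-3) / L[0][0] = -3.
  L[2][1] = (8) / L[1][1] = 2.
Step 3: L[2][2] = √(1) = 1.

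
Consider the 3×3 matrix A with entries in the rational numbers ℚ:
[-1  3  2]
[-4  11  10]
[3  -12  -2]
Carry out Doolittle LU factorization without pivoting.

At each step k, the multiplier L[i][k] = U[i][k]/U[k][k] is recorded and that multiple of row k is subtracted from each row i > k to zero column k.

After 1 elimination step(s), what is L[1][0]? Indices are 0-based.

L[1][0] = 4

k=0: U[0][0]=-1
  eliminate (1,0): mult=4, new row 1: (0, -1, 2); set L[1][0]=4
  eliminate (2,0): mult=-3, new row 2: (0, -3, 4); set L[2][0]=-3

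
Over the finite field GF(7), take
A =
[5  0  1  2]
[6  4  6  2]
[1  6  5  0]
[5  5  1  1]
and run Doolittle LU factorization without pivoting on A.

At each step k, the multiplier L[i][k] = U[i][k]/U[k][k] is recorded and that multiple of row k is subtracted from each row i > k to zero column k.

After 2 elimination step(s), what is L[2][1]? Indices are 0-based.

L[2][1] = 5

Step 1: pivot at (0,0) is 5.
  row1 ← row1 − (4)·row0  ⇒  L[1][0]=4, U row1=(0, 4, 2, 1)
  row2 ← row2 − (3)·row0  ⇒  L[2][0]=3, U row2=(0, 6, 2, 1)
  row3 ← row3 − (1)·row0  ⇒  L[3][0]=1, U row3=(0, 5, 0, 6)
Step 2: pivot at (1,1) is 4.
  row2 ← row2 − (5)·row1  ⇒  L[2][1]=5, U row2=(0, 0, 6, 3)
  row3 ← row3 − (3)·row1  ⇒  L[3][1]=3, U row3=(0, 0, 1, 3)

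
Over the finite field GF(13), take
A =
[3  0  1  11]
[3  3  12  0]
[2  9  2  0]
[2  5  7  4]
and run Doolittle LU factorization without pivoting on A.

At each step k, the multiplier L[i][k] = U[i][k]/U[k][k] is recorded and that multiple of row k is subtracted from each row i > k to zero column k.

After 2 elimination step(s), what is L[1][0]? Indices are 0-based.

Step 1: pivot at (0,0) is 3.
  row1 ← row1 − (1)·row0  ⇒  L[1][0]=1, U row1=(0, 3, 11, 2)
  row2 ← row2 − (5)·row0  ⇒  L[2][0]=5, U row2=(0, 9, 10, 10)
  row3 ← row3 − (5)·row0  ⇒  L[3][0]=5, U row3=(0, 5, 2, 1)
Step 2: pivot at (1,1) is 3.
  row2 ← row2 − (3)·row1  ⇒  L[2][1]=3, U row2=(0, 0, 3, 4)
  row3 ← row3 − (6)·row1  ⇒  L[3][1]=6, U row3=(0, 0, 1, 2)

L[1][0] = 1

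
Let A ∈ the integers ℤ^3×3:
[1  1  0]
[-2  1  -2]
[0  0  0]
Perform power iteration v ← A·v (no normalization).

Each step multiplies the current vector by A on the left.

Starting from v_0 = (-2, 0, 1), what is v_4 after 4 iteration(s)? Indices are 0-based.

v_4 = (12, -6, 0)

v_0 = (-2, 0, 1).
v_1 = A·v_0 = (-2, 2, 0).
v_2 = A·v_1 = (0, 6, 0).
v_3 = A·v_2 = (6, 6, 0).
v_4 = A·v_3 = (12, -6, 0).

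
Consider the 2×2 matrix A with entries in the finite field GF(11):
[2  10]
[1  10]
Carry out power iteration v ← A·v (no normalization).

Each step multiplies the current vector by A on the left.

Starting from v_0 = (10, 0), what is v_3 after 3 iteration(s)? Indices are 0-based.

v_3 = (6, 9)

v_0 = (10, 0).
v_1 = A·v_0 = (9, 10).
v_2 = A·v_1 = (8, 10).
v_3 = A·v_2 = (6, 9).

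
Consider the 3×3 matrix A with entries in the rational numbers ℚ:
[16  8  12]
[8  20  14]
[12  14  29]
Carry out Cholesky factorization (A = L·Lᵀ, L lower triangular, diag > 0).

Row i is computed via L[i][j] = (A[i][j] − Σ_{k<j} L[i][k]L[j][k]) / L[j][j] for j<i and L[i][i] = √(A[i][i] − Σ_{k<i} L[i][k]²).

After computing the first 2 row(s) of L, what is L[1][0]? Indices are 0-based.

L[1][0] = 2

Step 1: L[0][0] = √(16) = 4.
  L[1][0] = (8) / L[0][0] = 2.
Step 2: L[1][1] = √(16) = 4.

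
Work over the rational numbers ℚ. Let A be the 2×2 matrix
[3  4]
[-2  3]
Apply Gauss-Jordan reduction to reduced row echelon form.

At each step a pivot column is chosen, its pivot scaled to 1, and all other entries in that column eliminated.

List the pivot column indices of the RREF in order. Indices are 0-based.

pivot columns: 0, 1

step 1: normalize row 0 (÷3) = (1, 4/3)
  row 1: subtract -2×row0 = (0, 17/3)
step 2: normalize row 1 (÷17/3) = (0, 1)
  row 0: subtract 4/3×row1 = (1, 0)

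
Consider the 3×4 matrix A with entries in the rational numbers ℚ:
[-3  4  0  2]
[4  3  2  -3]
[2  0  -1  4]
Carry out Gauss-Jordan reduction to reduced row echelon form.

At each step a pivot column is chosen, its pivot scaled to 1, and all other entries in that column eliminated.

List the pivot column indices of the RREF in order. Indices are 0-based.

pivot columns: 0, 1, 2

pivot(0,0)=-3: scale R0 → (1, -4/3, 0, -2/3)
  clear (1,0): R1 −= (4)R0 → (0, 25/3, 2, -1/3)
  clear (2,0): R2 −= (2)R0 → (0, 8/3, -1, 16/3)
pivot(1,1)=25/3: scale R1 → (0, 1, 6/25, -1/25)
  clear (0,1): R0 −= (-4/3)R1 → (1, 0, 8/25, -18/25)
  clear (2,1): R2 −= (8/3)R1 → (0, 0, -41/25, 136/25)
pivot(2,2)=-41/25: scale R2 → (0, 0, 1, -136/41)
  clear (0,2): R0 −= (8/25)R2 → (1, 0, 0, 14/41)
  clear (1,2): R1 −= (6/25)R2 → (0, 1, 0, 31/41)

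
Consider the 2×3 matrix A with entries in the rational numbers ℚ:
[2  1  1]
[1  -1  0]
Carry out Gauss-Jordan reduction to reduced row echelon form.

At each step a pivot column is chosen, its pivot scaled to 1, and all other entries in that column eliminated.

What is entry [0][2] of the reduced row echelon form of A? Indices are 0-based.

pivot(0,0)=2: scale R0 → (1, 1/2, 1/2)
  clear (1,0): R1 −= (1)R0 → (0, -3/2, -1/2)
pivot(1,1)=-3/2: scale R1 → (0, 1, 1/3)
  clear (0,1): R0 −= (1/2)R1 → (1, 0, 1/3)

M[0][2] = 1/3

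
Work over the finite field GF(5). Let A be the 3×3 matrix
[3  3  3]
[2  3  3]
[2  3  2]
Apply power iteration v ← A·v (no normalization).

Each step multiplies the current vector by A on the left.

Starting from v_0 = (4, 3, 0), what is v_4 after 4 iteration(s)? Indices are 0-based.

v_0 = (4, 3, 0).
v_1 = A·v_0 = (1, 2, 2).
v_2 = A·v_1 = (0, 4, 2).
v_3 = A·v_2 = (3, 3, 1).
v_4 = A·v_3 = (1, 3, 2).

v_4 = (1, 3, 2)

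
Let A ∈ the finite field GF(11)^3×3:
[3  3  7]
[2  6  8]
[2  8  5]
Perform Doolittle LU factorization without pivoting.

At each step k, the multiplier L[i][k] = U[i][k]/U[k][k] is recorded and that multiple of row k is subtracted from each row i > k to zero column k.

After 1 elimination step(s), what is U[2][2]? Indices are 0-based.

[col 0] pivot 3
  R1 -= 8*R0 → (0, 4, 7)  (L[1][0] := 8)
  R2 -= 8*R0 → (0, 6, 4)  (L[2][0] := 8)

U[2][2] = 4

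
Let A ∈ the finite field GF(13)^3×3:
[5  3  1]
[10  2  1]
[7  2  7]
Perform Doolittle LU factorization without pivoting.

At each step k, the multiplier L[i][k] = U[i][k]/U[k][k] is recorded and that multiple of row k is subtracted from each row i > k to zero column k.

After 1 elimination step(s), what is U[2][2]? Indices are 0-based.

[col 0] pivot 5
  R1 -= 2*R0 → (0, 9, 12)  (L[1][0] := 2)
  R2 -= 4*R0 → (0, 3, 3)  (L[2][0] := 4)

U[2][2] = 3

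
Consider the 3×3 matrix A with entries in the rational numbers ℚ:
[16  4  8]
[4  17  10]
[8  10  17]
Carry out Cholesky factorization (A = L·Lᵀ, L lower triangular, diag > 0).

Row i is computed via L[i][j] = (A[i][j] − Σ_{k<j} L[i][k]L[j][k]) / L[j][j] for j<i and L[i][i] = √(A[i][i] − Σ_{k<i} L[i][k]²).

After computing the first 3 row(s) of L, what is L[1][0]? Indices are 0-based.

L[1][0] = 1

Step 1: L[0][0] = √(16) = 4.
  L[1][0] = (4) / L[0][0] = 1.
Step 2: L[1][1] = √(16) = 4.
  L[2][0] = (8) / L[0][0] = 2.
  L[2][1] = (8) / L[1][1] = 2.
Step 3: L[2][2] = √(9) = 3.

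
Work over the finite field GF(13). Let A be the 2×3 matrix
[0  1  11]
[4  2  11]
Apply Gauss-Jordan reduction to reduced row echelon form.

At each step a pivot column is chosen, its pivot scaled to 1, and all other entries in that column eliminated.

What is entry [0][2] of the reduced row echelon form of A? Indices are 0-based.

M[0][2] = 7

pivot(0,0): swap R0↔R1
pivot(0,0)=4: scale R0 → (1, 7, 6)
pivot(1,1)=1: scale R1 → (0, 1, 11)
  clear (0,1): R0 −= (7)R1 → (1, 0, 7)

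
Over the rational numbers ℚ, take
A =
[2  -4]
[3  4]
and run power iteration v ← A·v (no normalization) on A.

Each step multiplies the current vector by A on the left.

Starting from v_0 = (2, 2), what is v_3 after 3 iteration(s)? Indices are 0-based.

v_0 = (2, 2).
v_1 = A·v_0 = (-4, 14).
v_2 = A·v_1 = (-64, 44).
v_3 = A·v_2 = (-304, -16).

v_3 = (-304, -16)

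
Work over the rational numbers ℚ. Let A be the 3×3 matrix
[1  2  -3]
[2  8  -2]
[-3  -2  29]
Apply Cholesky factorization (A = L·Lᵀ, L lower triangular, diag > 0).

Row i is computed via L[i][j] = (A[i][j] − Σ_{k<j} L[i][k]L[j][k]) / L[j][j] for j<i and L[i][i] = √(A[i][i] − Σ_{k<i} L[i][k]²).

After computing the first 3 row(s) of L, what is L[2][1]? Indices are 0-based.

Step 1: L[0][0] = √(1) = 1.
  L[1][0] = (2) / L[0][0] = 2.
Step 2: L[1][1] = √(4) = 2.
  L[2][0] = (-3) / L[0][0] = -3.
  L[2][1] = (4) / L[1][1] = 2.
Step 3: L[2][2] = √(16) = 4.

L[2][1] = 2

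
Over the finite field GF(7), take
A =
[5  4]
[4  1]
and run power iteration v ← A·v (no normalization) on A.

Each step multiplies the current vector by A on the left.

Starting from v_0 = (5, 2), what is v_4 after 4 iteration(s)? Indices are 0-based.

v_4 = (6, 3)

v_0 = (5, 2).
v_1 = A·v_0 = (5, 1).
v_2 = A·v_1 = (1, 0).
v_3 = A·v_2 = (5, 4).
v_4 = A·v_3 = (6, 3).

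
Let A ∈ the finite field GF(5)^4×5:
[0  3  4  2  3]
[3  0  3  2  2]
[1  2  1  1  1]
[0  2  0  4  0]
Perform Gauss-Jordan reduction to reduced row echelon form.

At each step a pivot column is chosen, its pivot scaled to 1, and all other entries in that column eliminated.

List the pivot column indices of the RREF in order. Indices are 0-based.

pivot columns: 0, 1, 2, 3

step 1: exchange rows 0,1
step 1: normalize row 0 (÷3) = (1, 0, 1, 4, 4)
  row 2: subtract 1×row0 = (0, 2, 0, 2, 2)
step 2: normalize row 1 (÷3) = (0, 1, 3, 4, 1)
  row 2: subtract 2×row1 = (0, 0, 4, 4, 0)
  row 3: subtract 2×row1 = (0, 0, 4, 1, 3)
step 3: normalize row 2 (÷4) = (0, 0, 1, 1, 0)
  row 0: subtract 1×row2 = (1, 0, 0, 3, 4)
  row 1: subtract 3×row2 = (0, 1, 0, 1, 1)
  row 3: subtract 4×row2 = (0, 0, 0, 2, 3)
step 4: normalize row 3 (÷2) = (0, 0, 0, 1, 4)
  row 0: subtract 3×row3 = (1, 0, 0, 0, 2)
  row 1: subtract 1×row3 = (0, 1, 0, 0, 2)
  row 2: subtract 1×row3 = (0, 0, 1, 0, 1)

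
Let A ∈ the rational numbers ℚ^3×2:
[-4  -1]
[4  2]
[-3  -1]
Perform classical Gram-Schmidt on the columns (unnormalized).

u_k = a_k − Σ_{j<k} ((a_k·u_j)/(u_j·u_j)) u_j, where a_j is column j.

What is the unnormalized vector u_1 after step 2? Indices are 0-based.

Step 1: u_0 = a_0 = (-4, 4, -3).
Step 2: u_1 = a_1 − (15/41)·u_0 = (19/41, 22/41, 4/41).

u_1 = (19/41, 22/41, 4/41)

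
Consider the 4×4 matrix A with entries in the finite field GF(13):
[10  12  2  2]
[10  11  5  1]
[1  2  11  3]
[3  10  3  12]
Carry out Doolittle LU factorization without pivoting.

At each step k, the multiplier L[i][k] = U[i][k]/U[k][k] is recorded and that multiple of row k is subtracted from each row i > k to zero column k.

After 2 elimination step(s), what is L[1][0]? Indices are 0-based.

L[1][0] = 1

k=0: U[0][0]=10
  eliminate (1,0): mult=1, new row 1: (0, 12, 3, 12); set L[1][0]=1
  eliminate (2,0): mult=4, new row 2: (0, 6, 3, 8); set L[2][0]=4
  eliminate (3,0): mult=12, new row 3: (0, 9, 5, 1); set L[3][0]=12
k=1: U[1][1]=12
  eliminate (2,1): mult=7, new row 2: (0, 0, 8, 2); set L[2][1]=7
  eliminate (3,1): mult=4, new row 3: (0, 0, 6, 5); set L[3][1]=4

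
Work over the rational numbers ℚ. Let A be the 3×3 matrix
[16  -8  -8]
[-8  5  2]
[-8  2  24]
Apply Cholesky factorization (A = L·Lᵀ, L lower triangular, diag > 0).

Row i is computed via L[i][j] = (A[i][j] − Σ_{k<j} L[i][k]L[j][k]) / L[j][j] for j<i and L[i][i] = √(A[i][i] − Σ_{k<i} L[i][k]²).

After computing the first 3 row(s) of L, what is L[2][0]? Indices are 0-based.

Step 1: L[0][0] = √(16) = 4.
  L[1][0] = (-8) / L[0][0] = -2.
Step 2: L[1][1] = √(1) = 1.
  L[2][0] = (-8) / L[0][0] = -2.
  L[2][1] = (-2) / L[1][1] = -2.
Step 3: L[2][2] = √(16) = 4.

L[2][0] = -2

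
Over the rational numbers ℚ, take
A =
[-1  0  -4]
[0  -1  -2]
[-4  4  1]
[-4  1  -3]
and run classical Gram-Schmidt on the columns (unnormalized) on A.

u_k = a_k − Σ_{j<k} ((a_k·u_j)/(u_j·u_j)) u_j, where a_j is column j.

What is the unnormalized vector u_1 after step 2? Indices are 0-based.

Step 1: u_0 = a_0 = (-1, 0, -4, -4).
Step 2: u_1 = a_1 − (-20/33)·u_0 = (-20/33, -1, 52/33, -47/33).

u_1 = (-20/33, -1, 52/33, -47/33)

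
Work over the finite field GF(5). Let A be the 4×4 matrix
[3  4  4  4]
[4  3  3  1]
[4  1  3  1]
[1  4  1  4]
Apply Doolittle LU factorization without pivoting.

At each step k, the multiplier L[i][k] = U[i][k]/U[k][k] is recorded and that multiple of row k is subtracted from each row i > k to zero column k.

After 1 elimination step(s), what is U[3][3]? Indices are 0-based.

[col 0] pivot 3
  R1 -= 3*R0 → (0, 1, 1, 4)  (L[1][0] := 3)
  R2 -= 3*R0 → (0, 4, 1, 4)  (L[2][0] := 3)
  R3 -= 2*R0 → (0, 1, 3, 1)  (L[3][0] := 2)

U[3][3] = 1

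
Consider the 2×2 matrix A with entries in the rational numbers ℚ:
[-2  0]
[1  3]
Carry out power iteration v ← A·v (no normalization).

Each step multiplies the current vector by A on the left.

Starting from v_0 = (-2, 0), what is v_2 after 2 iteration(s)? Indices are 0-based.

v_2 = (-8, -2)

v_0 = (-2, 0).
v_1 = A·v_0 = (4, -2).
v_2 = A·v_1 = (-8, -2).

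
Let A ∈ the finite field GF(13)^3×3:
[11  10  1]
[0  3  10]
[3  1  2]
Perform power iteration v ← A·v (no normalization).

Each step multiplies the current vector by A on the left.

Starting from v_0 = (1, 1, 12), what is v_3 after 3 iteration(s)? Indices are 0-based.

v_3 = (3, 8, 10)

v_0 = (1, 1, 12).
v_1 = A·v_0 = (7, 6, 2).
v_2 = A·v_1 = (9, 12, 5).
v_3 = A·v_2 = (3, 8, 10).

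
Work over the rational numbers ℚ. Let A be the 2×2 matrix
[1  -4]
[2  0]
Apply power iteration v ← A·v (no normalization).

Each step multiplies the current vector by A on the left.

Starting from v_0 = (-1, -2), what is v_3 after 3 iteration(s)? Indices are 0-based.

v_0 = (-1, -2).
v_1 = A·v_0 = (7, -2).
v_2 = A·v_1 = (15, 14).
v_3 = A·v_2 = (-41, 30).

v_3 = (-41, 30)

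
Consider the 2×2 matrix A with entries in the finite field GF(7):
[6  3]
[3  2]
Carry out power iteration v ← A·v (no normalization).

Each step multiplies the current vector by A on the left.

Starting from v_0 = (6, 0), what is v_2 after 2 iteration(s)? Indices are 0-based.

v_2 = (4, 4)

v_0 = (6, 0).
v_1 = A·v_0 = (1, 4).
v_2 = A·v_1 = (4, 4).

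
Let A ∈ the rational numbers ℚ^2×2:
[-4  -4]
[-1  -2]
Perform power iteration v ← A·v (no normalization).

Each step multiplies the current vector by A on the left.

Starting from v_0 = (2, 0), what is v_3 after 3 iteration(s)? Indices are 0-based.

v_3 = (-208, -64)

v_0 = (2, 0).
v_1 = A·v_0 = (-8, -2).
v_2 = A·v_1 = (40, 12).
v_3 = A·v_2 = (-208, -64).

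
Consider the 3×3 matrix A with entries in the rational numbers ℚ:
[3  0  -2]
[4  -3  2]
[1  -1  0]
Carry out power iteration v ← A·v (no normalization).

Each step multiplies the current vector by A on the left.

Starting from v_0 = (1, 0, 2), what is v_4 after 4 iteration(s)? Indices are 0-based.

v_4 = (-33, -66, -37)

v_0 = (1, 0, 2).
v_1 = A·v_0 = (-1, 8, 1).
v_2 = A·v_1 = (-5, -26, -9).
v_3 = A·v_2 = (3, 40, 21).
v_4 = A·v_3 = (-33, -66, -37).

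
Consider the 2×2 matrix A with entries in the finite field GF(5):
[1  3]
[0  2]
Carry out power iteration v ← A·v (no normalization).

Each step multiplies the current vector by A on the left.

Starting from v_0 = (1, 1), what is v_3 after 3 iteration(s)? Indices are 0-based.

v_0 = (1, 1).
v_1 = A·v_0 = (4, 2).
v_2 = A·v_1 = (0, 4).
v_3 = A·v_2 = (2, 3).

v_3 = (2, 3)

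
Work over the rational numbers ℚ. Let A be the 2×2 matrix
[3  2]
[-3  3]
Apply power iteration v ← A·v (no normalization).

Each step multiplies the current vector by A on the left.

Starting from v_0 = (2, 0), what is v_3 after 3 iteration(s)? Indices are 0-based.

v_3 = (-54, -126)

v_0 = (2, 0).
v_1 = A·v_0 = (6, -6).
v_2 = A·v_1 = (6, -36).
v_3 = A·v_2 = (-54, -126).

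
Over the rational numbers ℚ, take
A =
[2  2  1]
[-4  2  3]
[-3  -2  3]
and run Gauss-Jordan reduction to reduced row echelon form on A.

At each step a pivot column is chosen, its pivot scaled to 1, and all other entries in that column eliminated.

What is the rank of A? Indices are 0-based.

rank = 3

step 1: normalize row 0 (÷2) = (1, 1, 1/2)
  row 1: subtract -4×row0 = (0, 6, 5)
  row 2: subtract -3×row0 = (0, 1, 9/2)
step 2: normalize row 1 (÷6) = (0, 1, 5/6)
  row 0: subtract 1×row1 = (1, 0, -1/3)
  row 2: subtract 1×row1 = (0, 0, 11/3)
step 3: normalize row 2 (÷11/3) = (0, 0, 1)
  row 0: subtract -1/3×row2 = (1, 0, 0)
  row 1: subtract 5/6×row2 = (0, 1, 0)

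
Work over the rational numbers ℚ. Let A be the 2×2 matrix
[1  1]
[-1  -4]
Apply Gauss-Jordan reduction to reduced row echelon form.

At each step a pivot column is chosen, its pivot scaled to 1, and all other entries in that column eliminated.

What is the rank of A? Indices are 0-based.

rank = 2

pivot(0,0)=1: scale R0 → (1, 1)
  clear (1,0): R1 −= (-1)R0 → (0, -3)
pivot(1,1)=-3: scale R1 → (0, 1)
  clear (0,1): R0 −= (1)R1 → (1, 0)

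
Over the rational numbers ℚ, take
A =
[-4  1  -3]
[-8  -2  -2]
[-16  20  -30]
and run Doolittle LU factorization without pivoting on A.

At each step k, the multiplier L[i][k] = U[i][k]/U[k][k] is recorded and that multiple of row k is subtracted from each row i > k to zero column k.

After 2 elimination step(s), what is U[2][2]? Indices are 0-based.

[col 0] pivot -4
  R1 -= 2*R0 → (0, -4, 4)  (L[1][0] := 2)
  R2 -= 4*R0 → (0, 16, -18)  (L[2][0] := 4)
[col 1] pivot -4
  R2 -= -4*R1 → (0, 0, -2)  (L[2][1] := -4)

U[2][2] = -2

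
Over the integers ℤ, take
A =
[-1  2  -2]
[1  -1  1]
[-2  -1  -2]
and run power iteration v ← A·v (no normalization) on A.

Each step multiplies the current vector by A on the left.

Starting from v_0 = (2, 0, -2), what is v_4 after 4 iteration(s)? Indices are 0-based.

v_4 = (-50, 32, -40)

v_0 = (2, 0, -2).
v_1 = A·v_0 = (2, 0, 0).
v_2 = A·v_1 = (-2, 2, -4).
v_3 = A·v_2 = (14, -8, 10).
v_4 = A·v_3 = (-50, 32, -40).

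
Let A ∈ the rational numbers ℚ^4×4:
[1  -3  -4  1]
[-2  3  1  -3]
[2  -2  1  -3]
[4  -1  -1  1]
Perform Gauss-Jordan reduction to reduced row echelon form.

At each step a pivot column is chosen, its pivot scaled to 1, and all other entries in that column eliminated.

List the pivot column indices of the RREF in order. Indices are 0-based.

pivot columns: 0, 1, 2, 3

step 1: normalize row 0 (÷1) = (1, -3, -4, 1)
  row 1: subtract -2×row0 = (0, -3, -7, -1)
  row 2: subtract 2×row0 = (0, 4, 9, -5)
  row 3: subtract 4×row0 = (0, 11, 15, -3)
step 2: normalize row 1 (÷-3) = (0, 1, 7/3, 1/3)
  row 0: subtract -3×row1 = (1, 0, 3, 2)
  row 2: subtract 4×row1 = (0, 0, -1/3, -19/3)
  row 3: subtract 11×row1 = (0, 0, -32/3, -20/3)
step 3: normalize row 2 (÷-1/3) = (0, 0, 1, 19)
  row 0: subtract 3×row2 = (1, 0, 0, -55)
  row 1: subtract 7/3×row2 = (0, 1, 0, -44)
  row 3: subtract -32/3×row2 = (0, 0, 0, 196)
step 4: normalize row 3 (÷196) = (0, 0, 0, 1)
  row 0: subtract -55×row3 = (1, 0, 0, 0)
  row 1: subtract -44×row3 = (0, 1, 0, 0)
  row 2: subtract 19×row3 = (0, 0, 1, 0)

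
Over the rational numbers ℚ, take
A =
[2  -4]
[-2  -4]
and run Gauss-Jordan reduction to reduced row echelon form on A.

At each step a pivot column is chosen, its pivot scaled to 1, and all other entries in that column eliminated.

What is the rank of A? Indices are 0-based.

[1] R0 /= 2  ⇒  (1, -2)
     R1 -= -2·R0  ⇒  (0, -8)
[2] R1 /= -8  ⇒  (0, 1)
     R0 -= -2·R1  ⇒  (1, 0)

rank = 2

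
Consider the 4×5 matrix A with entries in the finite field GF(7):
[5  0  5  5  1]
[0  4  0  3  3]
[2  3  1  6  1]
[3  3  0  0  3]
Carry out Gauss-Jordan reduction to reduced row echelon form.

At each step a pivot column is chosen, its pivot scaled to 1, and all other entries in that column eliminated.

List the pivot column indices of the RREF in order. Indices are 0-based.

step 1: normalize row 0 (÷5) = (1, 0, 1, 1, 3)
  row 2: subtract 2×row0 = (0, 3, 6, 4, 2)
  row 3: subtract 3×row0 = (0, 3, 4, 4, 1)
step 2: normalize row 1 (÷4) = (0, 1, 0, 6, 6)
  row 2: subtract 3×row1 = (0, 0, 6, 0, 5)
  row 3: subtract 3×row1 = (0, 0, 4, 0, 4)
step 3: normalize row 2 (÷6) = (0, 0, 1, 0, 2)
  row 0: subtract 1×row2 = (1, 0, 0, 1, 1)
  row 3: subtract 4×row2 = (0, 0, 0, 0, 3)
skip col 3 (zero from row 3)
step 4: normalize row 3 (÷3) = (0, 0, 0, 0, 1)
  row 0: subtract 1×row3 = (1, 0, 0, 1, 0)
  row 1: subtract 6×row3 = (0, 1, 0, 6, 0)
  row 2: subtract 2×row3 = (0, 0, 1, 0, 0)

pivot columns: 0, 1, 2, 4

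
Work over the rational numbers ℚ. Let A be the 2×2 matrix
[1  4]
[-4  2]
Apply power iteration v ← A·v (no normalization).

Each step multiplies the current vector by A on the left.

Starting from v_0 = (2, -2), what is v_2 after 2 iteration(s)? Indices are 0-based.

v_0 = (2, -2).
v_1 = A·v_0 = (-6, -12).
v_2 = A·v_1 = (-54, 0).

v_2 = (-54, 0)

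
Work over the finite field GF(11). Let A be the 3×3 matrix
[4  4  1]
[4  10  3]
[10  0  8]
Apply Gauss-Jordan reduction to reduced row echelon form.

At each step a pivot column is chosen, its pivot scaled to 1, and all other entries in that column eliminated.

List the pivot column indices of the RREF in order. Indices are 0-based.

step 1: normalize row 0 (÷4) = (1, 1, 3)
  row 1: subtract 4×row0 = (0, 6, 2)
  row 2: subtract 10×row0 = (0, 1, 0)
step 2: normalize row 1 (÷6) = (0, 1, 4)
  row 0: subtract 1×row1 = (1, 0, 10)
  row 2: subtract 1×row1 = (0, 0, 7)
step 3: normalize row 2 (÷7) = (0, 0, 1)
  row 0: subtract 10×row2 = (1, 0, 0)
  row 1: subtract 4×row2 = (0, 1, 0)

pivot columns: 0, 1, 2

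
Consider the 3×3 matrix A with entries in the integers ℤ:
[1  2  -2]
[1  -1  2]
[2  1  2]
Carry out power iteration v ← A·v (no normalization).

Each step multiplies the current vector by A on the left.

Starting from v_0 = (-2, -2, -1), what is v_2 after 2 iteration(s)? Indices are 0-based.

v_0 = (-2, -2, -1).
v_1 = A·v_0 = (-4, -2, -8).
v_2 = A·v_1 = (8, -18, -26).

v_2 = (8, -18, -26)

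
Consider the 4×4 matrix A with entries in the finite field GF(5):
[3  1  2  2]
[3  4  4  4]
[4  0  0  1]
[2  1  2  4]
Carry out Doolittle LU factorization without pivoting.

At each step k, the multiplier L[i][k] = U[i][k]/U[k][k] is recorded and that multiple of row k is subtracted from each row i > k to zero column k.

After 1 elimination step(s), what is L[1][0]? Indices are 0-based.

[col 0] pivot 3
  R1 -= 1*R0 → (0, 3, 2, 2)  (L[1][0] := 1)
  R2 -= 3*R0 → (0, 2, 4, 0)  (L[2][0] := 3)
  R3 -= 4*R0 → (0, 2, 4, 1)  (L[3][0] := 4)

L[1][0] = 1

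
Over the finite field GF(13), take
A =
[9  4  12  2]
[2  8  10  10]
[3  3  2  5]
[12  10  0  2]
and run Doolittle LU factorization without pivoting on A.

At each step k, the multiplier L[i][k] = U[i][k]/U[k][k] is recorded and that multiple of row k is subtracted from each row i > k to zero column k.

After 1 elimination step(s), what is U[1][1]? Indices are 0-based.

Step 1: pivot at (0,0) is 9.
  row1 ← row1 − (6)·row0  ⇒  L[1][0]=6, U row1=(0, 10, 3, 11)
  row2 ← row2 − (9)·row0  ⇒  L[2][0]=9, U row2=(0, 6, 11, 0)
  row3 ← row3 − (10)·row0  ⇒  L[3][0]=10, U row3=(0, 9, 10, 8)

U[1][1] = 10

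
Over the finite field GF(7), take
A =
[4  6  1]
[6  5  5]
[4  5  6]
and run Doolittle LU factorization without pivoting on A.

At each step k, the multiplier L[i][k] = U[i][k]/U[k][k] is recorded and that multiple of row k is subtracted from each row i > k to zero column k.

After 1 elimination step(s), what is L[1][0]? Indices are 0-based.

Step 1: pivot at (0,0) is 4.
  row1 ← row1 − (5)·row0  ⇒  L[1][0]=5, U row1=(0, 3, 0)
  row2 ← row2 − (1)·row0  ⇒  L[2][0]=1, U row2=(0, 6, 5)

L[1][0] = 5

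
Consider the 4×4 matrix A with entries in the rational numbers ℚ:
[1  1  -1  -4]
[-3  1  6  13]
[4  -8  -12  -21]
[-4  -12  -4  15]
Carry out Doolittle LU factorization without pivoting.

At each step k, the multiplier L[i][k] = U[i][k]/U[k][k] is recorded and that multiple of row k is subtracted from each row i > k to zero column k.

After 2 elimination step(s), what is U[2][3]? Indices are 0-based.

U[2][3] = -2

[col 0] pivot 1
  R1 -= -3*R0 → (0, 4, 3, 1)  (L[1][0] := -3)
  R2 -= 4*R0 → (0, -12, -8, -5)  (L[2][0] := 4)
  R3 -= -4*R0 → (0, -8, -8, -1)  (L[3][0] := -4)
[col 1] pivot 4
  R2 -= -3*R1 → (0, 0, 1, -2)  (L[2][1] := -3)
  R3 -= -2*R1 → (0, 0, -2, 1)  (L[3][1] := -2)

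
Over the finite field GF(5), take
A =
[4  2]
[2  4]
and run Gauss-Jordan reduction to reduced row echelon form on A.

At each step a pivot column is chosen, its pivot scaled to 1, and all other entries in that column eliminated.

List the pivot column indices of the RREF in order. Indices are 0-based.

pivot(0,0)=4: scale R0 → (1, 3)
  clear (1,0): R1 −= (2)R0 → (0, 3)
pivot(1,1)=3: scale R1 → (0, 1)
  clear (0,1): R0 −= (3)R1 → (1, 0)

pivot columns: 0, 1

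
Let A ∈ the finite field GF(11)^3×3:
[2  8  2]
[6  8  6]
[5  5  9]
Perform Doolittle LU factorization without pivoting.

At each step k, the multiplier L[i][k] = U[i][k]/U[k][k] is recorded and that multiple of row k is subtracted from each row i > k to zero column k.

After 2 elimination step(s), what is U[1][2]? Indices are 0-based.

Step 1: pivot at (0,0) is 2.
  row1 ← row1 − (3)·row0  ⇒  L[1][0]=3, U row1=(0, 6, 0)
  row2 ← row2 − (8)·row0  ⇒  L[2][0]=8, U row2=(0, 7, 4)
Step 2: pivot at (1,1) is 6.
  row2 ← row2 − (3)·row1  ⇒  L[2][1]=3, U row2=(0, 0, 4)

U[1][2] = 0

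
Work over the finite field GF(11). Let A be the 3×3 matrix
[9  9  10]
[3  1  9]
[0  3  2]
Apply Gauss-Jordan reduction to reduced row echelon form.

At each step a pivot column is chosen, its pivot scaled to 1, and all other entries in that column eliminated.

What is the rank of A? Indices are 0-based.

step 1: normalize row 0 (÷9) = (1, 1, 6)
  row 1: subtract 3×row0 = (0, 9, 2)
step 2: normalize row 1 (÷9) = (0, 1, 10)
  row 0: subtract 1×row1 = (1, 0, 7)
  row 2: subtract 3×row1 = (0, 0, 5)
step 3: normalize row 2 (÷5) = (0, 0, 1)
  row 0: subtract 7×row2 = (1, 0, 0)
  row 1: subtract 10×row2 = (0, 1, 0)

rank = 3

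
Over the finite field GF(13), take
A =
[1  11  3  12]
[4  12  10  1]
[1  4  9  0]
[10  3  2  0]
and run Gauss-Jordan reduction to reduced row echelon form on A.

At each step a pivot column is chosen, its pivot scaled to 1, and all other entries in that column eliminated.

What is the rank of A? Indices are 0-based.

step 1: normalize row 0 (÷1) = (1, 11, 3, 12)
  row 1: subtract 4×row0 = (0, 7, 11, 5)
  row 2: subtract 1×row0 = (0, 6, 6, 1)
  row 3: subtract 10×row0 = (0, 10, 11, 10)
step 2: normalize row 1 (÷7) = (0, 1, 9, 10)
  row 0: subtract 11×row1 = (1, 0, 8, 6)
  row 2: subtract 6×row1 = (0, 0, 4, 6)
  row 3: subtract 10×row1 = (0, 0, 12, 1)
step 3: normalize row 2 (÷4) = (0, 0, 1, 8)
  row 0: subtract 8×row2 = (1, 0, 0, 7)
  row 1: subtract 9×row2 = (0, 1, 0, 3)
  row 3: subtract 12×row2 = (0, 0, 0, 9)
step 4: normalize row 3 (÷9) = (0, 0, 0, 1)
  row 0: subtract 7×row3 = (1, 0, 0, 0)
  row 1: subtract 3×row3 = (0, 1, 0, 0)
  row 2: subtract 8×row3 = (0, 0, 1, 0)

rank = 4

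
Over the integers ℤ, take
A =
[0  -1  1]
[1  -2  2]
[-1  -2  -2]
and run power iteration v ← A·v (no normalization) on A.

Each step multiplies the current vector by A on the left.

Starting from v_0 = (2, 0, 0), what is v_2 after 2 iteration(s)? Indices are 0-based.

v_0 = (2, 0, 0).
v_1 = A·v_0 = (0, 2, -2).
v_2 = A·v_1 = (-4, -8, 0).

v_2 = (-4, -8, 0)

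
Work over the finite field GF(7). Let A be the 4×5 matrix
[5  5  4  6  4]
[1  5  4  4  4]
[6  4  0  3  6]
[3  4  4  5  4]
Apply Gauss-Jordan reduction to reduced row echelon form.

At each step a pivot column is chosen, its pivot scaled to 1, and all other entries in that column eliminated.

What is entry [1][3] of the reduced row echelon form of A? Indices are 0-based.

M[1][3] = 0

step 1: normalize row 0 (÷5) = (1, 1, 5, 4, 5)
  row 1: subtract 1×row0 = (0, 4, 6, 0, 6)
  row 2: subtract 6×row0 = (0, 5, 5, 0, 4)
  row 3: subtract 3×row0 = (0, 1, 3, 0, 3)
step 2: normalize row 1 (÷4) = (0, 1, 5, 0, 5)
  row 0: subtract 1×row1 = (1, 0, 0, 4, 0)
  row 2: subtract 5×row1 = (0, 0, 1, 0, 0)
  row 3: subtract 1×row1 = (0, 0, 5, 0, 5)
step 3: normalize row 2 (÷1) = (0, 0, 1, 0, 0)
  row 1: subtract 5×row2 = (0, 1, 0, 0, 5)
  row 3: subtract 5×row2 = (0, 0, 0, 0, 5)
skip col 3 (zero from row 3)
step 4: normalize row 3 (÷5) = (0, 0, 0, 0, 1)
  row 1: subtract 5×row3 = (0, 1, 0, 0, 0)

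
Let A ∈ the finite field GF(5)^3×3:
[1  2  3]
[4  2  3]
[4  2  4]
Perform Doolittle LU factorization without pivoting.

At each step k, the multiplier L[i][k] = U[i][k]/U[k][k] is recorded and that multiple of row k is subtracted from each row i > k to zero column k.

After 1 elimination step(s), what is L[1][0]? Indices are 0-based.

[col 0] pivot 1
  R1 -= 4*R0 → (0, 4, 1)  (L[1][0] := 4)
  R2 -= 4*R0 → (0, 4, 2)  (L[2][0] := 4)

L[1][0] = 4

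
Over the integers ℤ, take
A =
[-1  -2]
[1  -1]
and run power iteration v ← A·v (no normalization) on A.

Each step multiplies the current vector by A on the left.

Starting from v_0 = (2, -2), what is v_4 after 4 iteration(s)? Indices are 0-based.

v_0 = (2, -2).
v_1 = A·v_0 = (2, 4).
v_2 = A·v_1 = (-10, -2).
v_3 = A·v_2 = (14, -8).
v_4 = A·v_3 = (2, 22).

v_4 = (2, 22)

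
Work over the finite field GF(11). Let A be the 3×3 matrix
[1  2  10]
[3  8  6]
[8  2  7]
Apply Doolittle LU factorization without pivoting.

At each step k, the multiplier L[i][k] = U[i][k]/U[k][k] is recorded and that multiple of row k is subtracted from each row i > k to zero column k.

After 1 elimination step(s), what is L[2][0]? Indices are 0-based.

L[2][0] = 8

Step 1: pivot at (0,0) is 1.
  row1 ← row1 − (3)·row0  ⇒  L[1][0]=3, U row1=(0, 2, 9)
  row2 ← row2 − (8)·row0  ⇒  L[2][0]=8, U row2=(0, 8, 4)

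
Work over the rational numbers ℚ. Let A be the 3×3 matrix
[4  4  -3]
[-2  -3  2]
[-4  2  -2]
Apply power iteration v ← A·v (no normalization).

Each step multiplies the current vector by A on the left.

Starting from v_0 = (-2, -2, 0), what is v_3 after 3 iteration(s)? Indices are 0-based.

v_3 = (-332, 194, 12)

v_0 = (-2, -2, 0).
v_1 = A·v_0 = (-16, 10, 4).
v_2 = A·v_1 = (-36, 10, 76).
v_3 = A·v_2 = (-332, 194, 12).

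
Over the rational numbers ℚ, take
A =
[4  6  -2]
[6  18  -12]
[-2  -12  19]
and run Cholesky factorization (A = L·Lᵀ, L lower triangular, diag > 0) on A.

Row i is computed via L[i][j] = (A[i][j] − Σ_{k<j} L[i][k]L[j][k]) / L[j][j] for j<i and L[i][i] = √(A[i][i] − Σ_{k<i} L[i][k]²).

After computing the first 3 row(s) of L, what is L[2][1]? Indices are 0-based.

Step 1: L[0][0] = √(4) = 2.
  L[1][0] = (6) / L[0][0] = 3.
Step 2: L[1][1] = √(9) = 3.
  L[2][0] = (-2) / L[0][0] = -1.
  L[2][1] = (-9) / L[1][1] = -3.
Step 3: L[2][2] = √(9) = 3.

L[2][1] = -3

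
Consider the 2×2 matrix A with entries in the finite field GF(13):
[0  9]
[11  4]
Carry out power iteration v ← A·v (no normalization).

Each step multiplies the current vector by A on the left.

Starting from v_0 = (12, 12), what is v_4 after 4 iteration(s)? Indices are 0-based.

v_0 = (12, 12).
v_1 = A·v_0 = (4, 11).
v_2 = A·v_1 = (8, 10).
v_3 = A·v_2 = (12, 11).
v_4 = A·v_3 = (8, 7).

v_4 = (8, 7)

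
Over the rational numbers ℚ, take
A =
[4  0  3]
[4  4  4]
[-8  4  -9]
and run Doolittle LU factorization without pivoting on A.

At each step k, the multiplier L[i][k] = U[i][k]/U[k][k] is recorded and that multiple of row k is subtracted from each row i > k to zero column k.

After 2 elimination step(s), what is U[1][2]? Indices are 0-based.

Step 1: pivot at (0,0) is 4.
  row1 ← row1 − (1)·row0  ⇒  L[1][0]=1, U row1=(0, 4, 1)
  row2 ← row2 − (-2)·row0  ⇒  L[2][0]=-2, U row2=(0, 4, -3)
Step 2: pivot at (1,1) is 4.
  row2 ← row2 − (1)·row1  ⇒  L[2][1]=1, U row2=(0, 0, -4)

U[1][2] = 1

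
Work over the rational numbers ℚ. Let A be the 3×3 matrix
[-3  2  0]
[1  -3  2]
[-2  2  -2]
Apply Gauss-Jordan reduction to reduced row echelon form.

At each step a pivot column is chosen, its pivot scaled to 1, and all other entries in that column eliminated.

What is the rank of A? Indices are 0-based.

rank = 3

[1] R0 /= -3  ⇒  (1, -2/3, 0)
     R1 -= 1·R0  ⇒  (0, -7/3, 2)
     R2 -= -2·R0  ⇒  (0, 2/3, -2)
[2] R1 /= -7/3  ⇒  (0, 1, -6/7)
     R0 -= -2/3·R1  ⇒  (1, 0, -4/7)
     R2 -= 2/3·R1  ⇒  (0, 0, -10/7)
[3] R2 /= -10/7  ⇒  (0, 0, 1)
     R0 -= -4/7·R2  ⇒  (1, 0, 0)
     R1 -= -6/7·R2  ⇒  (0, 1, 0)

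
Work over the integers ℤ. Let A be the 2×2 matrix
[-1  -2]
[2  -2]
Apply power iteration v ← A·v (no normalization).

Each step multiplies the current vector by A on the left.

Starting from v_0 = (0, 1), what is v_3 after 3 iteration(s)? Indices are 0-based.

v_3 = (-6, 12)

v_0 = (0, 1).
v_1 = A·v_0 = (-2, -2).
v_2 = A·v_1 = (6, 0).
v_3 = A·v_2 = (-6, 12).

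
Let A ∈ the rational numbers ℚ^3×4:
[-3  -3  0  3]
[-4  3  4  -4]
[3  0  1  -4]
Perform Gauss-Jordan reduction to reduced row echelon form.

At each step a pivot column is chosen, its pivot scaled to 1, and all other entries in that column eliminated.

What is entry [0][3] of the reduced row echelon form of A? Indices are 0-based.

step 1: normalize row 0 (÷-3) = (1, 1, 0, -1)
  row 1: subtract -4×row0 = (0, 7, 4, -8)
  row 2: subtract 3×row0 = (0, -3, 1, -1)
step 2: normalize row 1 (÷7) = (0, 1, 4/7, -8/7)
  row 0: subtract 1×row1 = (1, 0, -4/7, 1/7)
  row 2: subtract -3×row1 = (0, 0, 19/7, -31/7)
step 3: normalize row 2 (÷19/7) = (0, 0, 1, -31/19)
  row 0: subtract -4/7×row2 = (1, 0, 0, -15/19)
  row 1: subtract 4/7×row2 = (0, 1, 0, -4/19)

M[0][3] = -15/19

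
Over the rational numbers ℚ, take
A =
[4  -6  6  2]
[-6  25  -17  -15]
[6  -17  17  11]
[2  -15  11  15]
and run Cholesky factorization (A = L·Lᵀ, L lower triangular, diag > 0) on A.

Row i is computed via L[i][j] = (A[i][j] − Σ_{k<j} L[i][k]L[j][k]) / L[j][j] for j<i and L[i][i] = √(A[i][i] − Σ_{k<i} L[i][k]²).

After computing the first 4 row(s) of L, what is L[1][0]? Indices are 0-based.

Step 1: L[0][0] = √(4) = 2.
  L[1][0] = (-6) / L[0][0] = -3.
Step 2: L[1][1] = √(16) = 4.
  L[2][0] = (6) / L[0][0] = 3.
  L[2][1] = (-8) / L[1][1] = -2.
Step 3: L[2][2] = √(4) = 2.
  L[3][0] = (2) / L[0][0] = 1.
  L[3][1] = (-12) / L[1][1] = -3.
  L[3][2] = (2) / L[2][2] = 1.
Step 4: L[3][3] = √(4) = 2.

L[1][0] = -3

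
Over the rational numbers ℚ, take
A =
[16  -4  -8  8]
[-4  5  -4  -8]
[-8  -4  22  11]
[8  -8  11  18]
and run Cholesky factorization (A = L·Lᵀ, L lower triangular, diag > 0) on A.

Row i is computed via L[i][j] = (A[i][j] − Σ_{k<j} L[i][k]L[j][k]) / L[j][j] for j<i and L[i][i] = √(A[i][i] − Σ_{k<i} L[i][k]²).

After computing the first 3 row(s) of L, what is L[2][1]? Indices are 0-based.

L[2][1] = -3

Step 1: L[0][0] = √(16) = 4.
  L[1][0] = (-4) / L[0][0] = -1.
Step 2: L[1][1] = √(4) = 2.
  L[2][0] = (-8) / L[0][0] = -2.
  L[2][1] = (-6) / L[1][1] = -3.
Step 3: L[2][2] = √(9) = 3.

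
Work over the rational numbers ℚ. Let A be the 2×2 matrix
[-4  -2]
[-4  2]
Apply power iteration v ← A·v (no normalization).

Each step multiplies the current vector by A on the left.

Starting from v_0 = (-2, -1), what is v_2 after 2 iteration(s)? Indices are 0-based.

v_2 = (-52, -28)

v_0 = (-2, -1).
v_1 = A·v_0 = (10, 6).
v_2 = A·v_1 = (-52, -28).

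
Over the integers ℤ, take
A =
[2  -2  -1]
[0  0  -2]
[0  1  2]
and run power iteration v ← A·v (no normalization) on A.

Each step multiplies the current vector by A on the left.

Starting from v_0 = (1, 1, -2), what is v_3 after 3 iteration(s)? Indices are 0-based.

v_3 = (-12, 4, 2)

v_0 = (1, 1, -2).
v_1 = A·v_0 = (2, 4, -3).
v_2 = A·v_1 = (-1, 6, -2).
v_3 = A·v_2 = (-12, 4, 2).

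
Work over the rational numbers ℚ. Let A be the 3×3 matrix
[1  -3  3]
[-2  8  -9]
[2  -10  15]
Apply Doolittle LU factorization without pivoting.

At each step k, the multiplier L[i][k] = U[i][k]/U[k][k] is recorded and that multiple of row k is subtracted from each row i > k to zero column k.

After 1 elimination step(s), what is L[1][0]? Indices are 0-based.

[col 0] pivot 1
  R1 -= -2*R0 → (0, 2, -3)  (L[1][0] := -2)
  R2 -= 2*R0 → (0, -4, 9)  (L[2][0] := 2)

L[1][0] = -2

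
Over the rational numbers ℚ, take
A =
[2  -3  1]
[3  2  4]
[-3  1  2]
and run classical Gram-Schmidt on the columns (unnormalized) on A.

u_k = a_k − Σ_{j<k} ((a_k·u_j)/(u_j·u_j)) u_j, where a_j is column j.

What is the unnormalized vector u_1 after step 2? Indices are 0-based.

Step 1: u_0 = a_0 = (2, 3, -3).
Step 2: u_1 = a_1 − (-3/22)·u_0 = (-30/11, 53/22, 13/22).

u_1 = (-30/11, 53/22, 13/22)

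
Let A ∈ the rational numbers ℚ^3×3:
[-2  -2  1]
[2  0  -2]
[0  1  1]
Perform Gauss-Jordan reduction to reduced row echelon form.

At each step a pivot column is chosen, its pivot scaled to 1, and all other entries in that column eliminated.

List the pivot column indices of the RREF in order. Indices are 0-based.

[1] R0 /= -2  ⇒  (1, 1, -1/2)
     R1 -= 2·R0  ⇒  (0, -2, -1)
[2] R1 /= -2  ⇒  (0, 1, 1/2)
     R0 -= 1·R1  ⇒  (1, 0, -1)
     R2 -= 1·R1  ⇒  (0, 0, 1/2)
[3] R2 /= 1/2  ⇒  (0, 0, 1)
     R0 -= -1·R2  ⇒  (1, 0, 0)
     R1 -= 1/2·R2  ⇒  (0, 1, 0)

pivot columns: 0, 1, 2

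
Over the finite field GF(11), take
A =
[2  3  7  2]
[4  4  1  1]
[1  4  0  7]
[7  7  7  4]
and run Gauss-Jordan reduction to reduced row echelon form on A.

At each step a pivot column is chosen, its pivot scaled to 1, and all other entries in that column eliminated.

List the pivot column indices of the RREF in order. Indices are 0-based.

pivot columns: 0, 1, 2, 3

step 1: normalize row 0 (÷2) = (1, 7, 9, 1)
  row 1: subtract 4×row0 = (0, 9, 9, 8)
  row 2: subtract 1×row0 = (0, 8, 2, 6)
  row 3: subtract 7×row0 = (0, 2, 10, 8)
step 2: normalize row 1 (÷9) = (0, 1, 1, 7)
  row 0: subtract 7×row1 = (1, 0, 2, 7)
  row 2: subtract 8×row1 = (0, 0, 5, 5)
  row 3: subtract 2×row1 = (0, 0, 8, 5)
step 3: normalize row 2 (÷5) = (0, 0, 1, 1)
  row 0: subtract 2×row2 = (1, 0, 0, 5)
  row 1: subtract 1×row2 = (0, 1, 0, 6)
  row 3: subtract 8×row2 = (0, 0, 0, 8)
step 4: normalize row 3 (÷8) = (0, 0, 0, 1)
  row 0: subtract 5×row3 = (1, 0, 0, 0)
  row 1: subtract 6×row3 = (0, 1, 0, 0)
  row 2: subtract 1×row3 = (0, 0, 1, 0)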